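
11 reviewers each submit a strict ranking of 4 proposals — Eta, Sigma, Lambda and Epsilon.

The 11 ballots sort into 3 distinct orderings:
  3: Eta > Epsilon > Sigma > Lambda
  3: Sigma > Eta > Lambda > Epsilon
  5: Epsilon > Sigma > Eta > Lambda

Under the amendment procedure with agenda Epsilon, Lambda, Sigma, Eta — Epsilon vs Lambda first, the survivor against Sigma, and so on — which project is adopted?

Round 1: Epsilon vs Lambda — 8–3, Epsilon advances.
Round 2: Epsilon vs Sigma — 8–3, Epsilon advances.
Round 3: Epsilon vs Eta — 5–6, Eta advances.
The agenda winner is Eta.

Eta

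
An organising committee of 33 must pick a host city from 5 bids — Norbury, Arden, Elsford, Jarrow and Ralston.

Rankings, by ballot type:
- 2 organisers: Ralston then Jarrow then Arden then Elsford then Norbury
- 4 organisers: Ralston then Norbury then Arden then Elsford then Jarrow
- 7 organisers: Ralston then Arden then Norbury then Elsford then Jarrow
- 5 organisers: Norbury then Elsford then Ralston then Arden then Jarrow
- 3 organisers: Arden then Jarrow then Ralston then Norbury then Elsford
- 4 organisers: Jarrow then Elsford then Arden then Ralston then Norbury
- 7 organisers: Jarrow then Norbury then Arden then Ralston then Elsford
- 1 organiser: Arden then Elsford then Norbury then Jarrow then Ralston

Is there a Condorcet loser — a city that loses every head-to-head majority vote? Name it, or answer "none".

Pairwise majorities:
Norbury vs Arden: Norbury is ranked higher on 4+5+7 = 16 ballots, Arden on 17. Arden wins 17–16.
Norbury vs Elsford: 26 to 7, Norbury.
Norbury vs Jarrow: Norbury preferred on 4+7+5+1 = 17 ballots; Norbury wins 17–16.
Norbury vs Ralston: Norbury is ranked higher on 5+7+1 = 13 ballots, Ralston on 20. Ralston wins 20–13.
Arden vs Elsford: Arden, 24–9.
Arden vs Jarrow: 20 to 13, Arden.
Arden vs Ralston: Ralston, 18–15.
Elsford vs Jarrow: Elsford, 17–16.
Elsford vs Ralston: Ralston wins 23–10.
Jarrow–Ralston: Ralston 18–15.
Jarrow loses to every other city — it is the Condorcet loser.

Jarrow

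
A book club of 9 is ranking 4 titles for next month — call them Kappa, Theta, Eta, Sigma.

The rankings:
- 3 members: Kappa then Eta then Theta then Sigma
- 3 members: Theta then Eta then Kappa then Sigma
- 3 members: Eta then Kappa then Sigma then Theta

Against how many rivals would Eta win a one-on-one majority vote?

3

Eta against each rival (9 members):
Eta vs Kappa: Eta wins 6–3.
Eta vs Theta: 3+3 = 6 for Eta, 3 for Theta — Eta by 6–3.
Eta vs Sigma: Eta wins 9–0.
Eta beats Kappa, Theta, Sigma — 3 pairwise wins.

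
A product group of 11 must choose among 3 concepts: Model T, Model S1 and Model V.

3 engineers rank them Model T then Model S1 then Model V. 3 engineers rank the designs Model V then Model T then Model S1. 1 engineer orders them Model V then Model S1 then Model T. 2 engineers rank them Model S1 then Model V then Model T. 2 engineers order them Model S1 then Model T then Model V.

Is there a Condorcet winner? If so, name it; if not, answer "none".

none

Check each pair by majority over 11 ballots:
Model T vs Model S1: 6 to 5, Model T.
Model T vs Model V: 3+2 = 5 for Model T, 6 for Model V — Model V by 6–5.
Model S1 vs Model V: 7 to 4, Model S1.
Each design drops at least one matchup (Model T loses to Model V; Model S1 loses to Model T; Model V loses to Model S1); the cycle Model T > Model S1 > Model V > Model T rules out a Condorcet winner.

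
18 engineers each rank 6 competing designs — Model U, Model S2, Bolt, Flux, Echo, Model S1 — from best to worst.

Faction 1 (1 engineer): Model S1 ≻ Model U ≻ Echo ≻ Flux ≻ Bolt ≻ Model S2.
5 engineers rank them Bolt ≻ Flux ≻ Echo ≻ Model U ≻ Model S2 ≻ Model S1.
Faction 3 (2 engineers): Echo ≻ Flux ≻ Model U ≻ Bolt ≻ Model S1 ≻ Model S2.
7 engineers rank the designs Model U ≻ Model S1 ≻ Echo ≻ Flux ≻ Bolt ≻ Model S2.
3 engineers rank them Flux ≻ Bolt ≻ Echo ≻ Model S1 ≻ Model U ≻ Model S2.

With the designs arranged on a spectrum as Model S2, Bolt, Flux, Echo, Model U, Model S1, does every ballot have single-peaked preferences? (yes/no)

no

Axis positions: Model S2=1, Bolt=2, Flux=3, Echo=4, Model U=5, Model S1=6.
Faction 1 (peak Model S1 at position 6): ranking walks positions 6-5-4-3-2-1, expanding outward from the peak — single-peaked.
Faction 2 (peak Bolt at position 2): ranking walks positions 2-3-4-5-1-6, expanding outward from the peak — single-peaked.
Faction 3 (peak Echo at position 4): ranking walks positions 4-3-5-2-6-1, expanding outward from the peak — single-peaked.
Faction 4 (peak Model U at position 5): ranking walks positions 5-6-4-3-2-1, expanding outward from the peak — single-peaked.
Faction 5: ranking walks positions 3-2-4-6-5-1; Model S1 is ranked above Model U even though Model U lies between Model S1 and the peak Flux on the axis — preferences dip and rise again. Not single-peaked.
Faction 5 violates single-peakedness, so the profile is not single-peaked on this axis.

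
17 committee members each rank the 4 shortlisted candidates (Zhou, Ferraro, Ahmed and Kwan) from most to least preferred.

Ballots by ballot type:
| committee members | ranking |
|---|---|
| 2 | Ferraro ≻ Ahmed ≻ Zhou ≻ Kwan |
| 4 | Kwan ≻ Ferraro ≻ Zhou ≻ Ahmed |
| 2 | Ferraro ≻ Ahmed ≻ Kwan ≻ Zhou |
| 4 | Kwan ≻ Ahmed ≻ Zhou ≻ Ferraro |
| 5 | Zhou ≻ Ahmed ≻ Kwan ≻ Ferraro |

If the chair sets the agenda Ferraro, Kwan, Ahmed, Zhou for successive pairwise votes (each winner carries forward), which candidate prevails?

Round 1: Ferraro vs Kwan — 4–13, Kwan advances.
Round 2: Kwan vs Ahmed — 8–9, Ahmed advances.
Round 3: Ahmed vs Zhou — 8–9, Zhou advances.
Zhou survives the agenda.

Zhou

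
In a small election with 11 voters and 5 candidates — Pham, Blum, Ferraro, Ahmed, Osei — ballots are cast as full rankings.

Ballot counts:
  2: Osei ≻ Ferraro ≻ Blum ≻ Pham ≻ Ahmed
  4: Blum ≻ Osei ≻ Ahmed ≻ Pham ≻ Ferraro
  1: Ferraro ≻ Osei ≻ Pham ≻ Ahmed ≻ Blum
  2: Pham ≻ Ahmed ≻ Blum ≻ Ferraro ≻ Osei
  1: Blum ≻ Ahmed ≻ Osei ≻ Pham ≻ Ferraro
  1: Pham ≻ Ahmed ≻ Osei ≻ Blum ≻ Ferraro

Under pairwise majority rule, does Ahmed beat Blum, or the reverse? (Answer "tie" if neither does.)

Blum

Ballots ranking Ahmed above Blum: 1 + 2 + 1 = 4.
Ballots ranking Blum above Ahmed: 11 − 4 = 7.
Blum wins the head-to-head 7–4.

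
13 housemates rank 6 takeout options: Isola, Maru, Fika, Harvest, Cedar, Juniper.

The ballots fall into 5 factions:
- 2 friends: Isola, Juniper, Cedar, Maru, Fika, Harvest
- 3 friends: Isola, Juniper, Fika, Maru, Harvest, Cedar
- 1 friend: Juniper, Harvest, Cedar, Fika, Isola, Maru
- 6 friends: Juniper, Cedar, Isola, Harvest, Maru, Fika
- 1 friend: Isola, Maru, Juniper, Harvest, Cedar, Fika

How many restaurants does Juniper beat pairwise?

5

Juniper against each rival (13 friends):
Juniper vs Isola: Juniper wins 7–6.
Juniper vs Maru: Juniper preferred on 2+3+1+6 = 12 ballots; Juniper wins 12–1.
Juniper vs Fika: Juniper wins 13–0.
Juniper vs Harvest: 2+3+1+6+1 = 13 for Juniper, 0 for Harvest — Juniper by 13–0.
Juniper vs Cedar: 13 to 0, Juniper.
Juniper beats Isola, Maru, Fika, Harvest, Cedar — 5 pairwise wins.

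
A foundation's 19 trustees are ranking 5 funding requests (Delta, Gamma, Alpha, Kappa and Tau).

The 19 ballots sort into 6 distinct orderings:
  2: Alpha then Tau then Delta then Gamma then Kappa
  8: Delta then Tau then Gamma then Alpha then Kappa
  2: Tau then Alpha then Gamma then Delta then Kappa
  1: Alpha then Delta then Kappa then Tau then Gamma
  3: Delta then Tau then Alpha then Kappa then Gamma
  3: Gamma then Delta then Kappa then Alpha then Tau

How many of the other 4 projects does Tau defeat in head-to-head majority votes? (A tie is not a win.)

Tau against each rival (19 reviewers):
Tau vs Delta: Tau preferred on 2+2 = 4 ballots; Delta wins 15–4.
Tau vs Gamma: Tau preferred on 2+8+2+1+3 = 16 ballots; Tau wins 16–3.
Tau vs Alpha: Tau, 13–6.
Tau vs Kappa: 15 to 4, Tau.
Tau beats Gamma, Alpha, Kappa; loses to Delta — 3 pairwise wins.

3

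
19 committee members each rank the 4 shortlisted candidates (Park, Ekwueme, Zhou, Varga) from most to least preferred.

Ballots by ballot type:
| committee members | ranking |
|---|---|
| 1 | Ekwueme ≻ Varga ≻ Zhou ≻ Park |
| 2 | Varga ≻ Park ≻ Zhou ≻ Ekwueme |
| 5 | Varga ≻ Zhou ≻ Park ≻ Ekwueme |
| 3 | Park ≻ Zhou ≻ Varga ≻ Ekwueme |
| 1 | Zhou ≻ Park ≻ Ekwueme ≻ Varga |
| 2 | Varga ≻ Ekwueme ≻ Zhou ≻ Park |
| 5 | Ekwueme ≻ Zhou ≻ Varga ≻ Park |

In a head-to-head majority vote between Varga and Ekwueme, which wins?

Varga

Ballots ranking Varga above Ekwueme: 2 + 5 + 3 + 2 = 12.
Ballots ranking Ekwueme above Varga: 19 − 12 = 7.
Varga wins the head-to-head 12–7.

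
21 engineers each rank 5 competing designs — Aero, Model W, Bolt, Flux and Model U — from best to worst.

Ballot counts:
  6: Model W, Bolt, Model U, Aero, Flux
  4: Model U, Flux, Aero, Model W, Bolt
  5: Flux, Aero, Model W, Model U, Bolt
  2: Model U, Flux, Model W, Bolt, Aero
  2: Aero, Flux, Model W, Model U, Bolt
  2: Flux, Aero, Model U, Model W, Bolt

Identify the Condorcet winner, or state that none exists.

none

Head-to-head results (21 engineers):
Aero vs Model W: Aero preferred on 4+5+2+2 = 13 ballots; Aero wins 13–8.
Aero vs Bolt: 4+5+2+2 = 13 for Aero, 8 for Bolt — Aero by 13–8.
Aero vs Flux: Aero preferred on 6+2 = 8 ballots; Flux wins 13–8.
Aero vs Model U: Aero preferred on 5+2+2 = 9 ballots; Model U wins 12–9.
Model W vs Bolt: 6+4+5+2+2+2 = 21 for Model W, 0 for Bolt — Model W by 21–0.
Model W vs Flux: Model W is ranked higher on 6 ballots, Flux on 15. Flux wins 15–6.
Model W vs Model U: Model W is ranked higher on 6+5+2 = 13 ballots, Model U on 8. Model W wins 13–8.
Bolt vs Flux: 6 for Bolt, 15 for Flux — Flux by 15–6.
Bolt vs Model U: Bolt preferred on 6 ballots; Model U wins 15–6.
Flux vs Model U: Flux is ranked higher on 5+2+2 = 9 ballots, Model U on 12. Model U wins 12–9.
Each design drops at least one matchup (Aero loses to Flux; Model W loses to Aero; Bolt loses to Aero; Flux loses to Model U; Model U loses to Model W); the cycle Aero → Model W → Model U → Aero rules out a Condorcet winner.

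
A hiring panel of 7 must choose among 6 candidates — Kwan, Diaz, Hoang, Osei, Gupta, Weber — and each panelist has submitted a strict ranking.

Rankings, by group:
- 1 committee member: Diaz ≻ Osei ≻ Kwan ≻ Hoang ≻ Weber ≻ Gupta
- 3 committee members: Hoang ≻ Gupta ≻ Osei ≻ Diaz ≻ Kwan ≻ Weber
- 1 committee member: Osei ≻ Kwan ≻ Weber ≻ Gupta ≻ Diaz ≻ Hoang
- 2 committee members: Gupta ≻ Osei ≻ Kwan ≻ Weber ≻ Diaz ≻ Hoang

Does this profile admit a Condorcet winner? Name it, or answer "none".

none

Head-to-head results (7 committee members):
Kwan vs Diaz: 3 to 4, Diaz.
Kwan vs Hoang: Kwan is ranked higher on 1+1+2 = 4 ballots, Hoang on 3. Kwan wins 4–3.
Kwan vs Osei: Kwan preferred on 0 ballots; Osei wins 7–0.
Kwan vs Gupta: 2 to 5, Gupta.
Kwan vs Weber: Kwan is ranked higher on 1+3+1+2 = 7 ballots, Weber on 0. Kwan wins 7–0.
Diaz vs Hoang: 1+1+2 = 4 for Diaz, 3 for Hoang — Diaz by 4–3.
Diaz vs Osei: Diaz preferred on 1 ballot; Osei wins 6–1.
Diaz vs Gupta: 1 for Diaz, 6 for Gupta — Gupta by 6–1.
Diaz vs Weber: Diaz is ranked higher on 1+3 = 4 ballots, Weber on 3. Diaz wins 4–3.
Hoang vs Osei: 3 for Hoang, 4 for Osei — Osei by 4–3.
Hoang vs Gupta: 1+3 = 4 for Hoang, 3 for Gupta — Hoang by 4–3.
Hoang vs Weber: Hoang preferred on 1+3 = 4 ballots; Hoang wins 4–3.
Osei vs Gupta: Osei is ranked higher on 1+1 = 2 ballots, Gupta on 5. Gupta wins 5–2.
Osei vs Weber: Osei is ranked higher on 1+3+1+2 = 7 ballots, Weber on 0. Osei wins 7–0.
Gupta vs Weber: Gupta is ranked higher on 3+2 = 5 ballots, Weber on 2. Gupta wins 5–2.
Every candidate loses at least once (Kwan loses to Diaz; Diaz loses to Osei; Hoang loses to Kwan; Osei loses to Gupta; Gupta loses to Hoang; Weber loses to Kwan). The majority relation contains the cycle Kwan beats Hoang beats Gupta beats Kwan, so there is no Condorcet winner.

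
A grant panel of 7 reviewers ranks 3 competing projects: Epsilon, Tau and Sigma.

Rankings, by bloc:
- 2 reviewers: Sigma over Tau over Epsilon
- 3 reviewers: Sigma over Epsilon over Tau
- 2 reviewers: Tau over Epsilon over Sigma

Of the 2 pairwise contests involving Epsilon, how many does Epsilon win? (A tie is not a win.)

0

Epsilon against each rival (7 reviewers):
Epsilon vs Tau: 3 to 4, Tau.
Epsilon vs Sigma: Epsilon is ranked higher on 2 ballots, Sigma on 5. Sigma wins 5–2.
Epsilon beats no one; loses to Tau, Sigma — 0 pairwise wins.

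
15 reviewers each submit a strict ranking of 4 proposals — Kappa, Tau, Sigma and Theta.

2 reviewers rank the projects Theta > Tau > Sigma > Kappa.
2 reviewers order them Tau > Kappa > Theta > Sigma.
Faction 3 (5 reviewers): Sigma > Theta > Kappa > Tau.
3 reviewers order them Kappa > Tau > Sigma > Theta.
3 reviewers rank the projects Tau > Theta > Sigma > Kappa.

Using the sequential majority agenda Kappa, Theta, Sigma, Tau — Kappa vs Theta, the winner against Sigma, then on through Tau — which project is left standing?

Tau

Round 1: Kappa vs Theta — 5–10, Theta advances.
Round 2: Theta vs Sigma — 7–8, Sigma advances.
Round 3: Sigma vs Tau — 5–10, Tau advances.
Tau survives the agenda.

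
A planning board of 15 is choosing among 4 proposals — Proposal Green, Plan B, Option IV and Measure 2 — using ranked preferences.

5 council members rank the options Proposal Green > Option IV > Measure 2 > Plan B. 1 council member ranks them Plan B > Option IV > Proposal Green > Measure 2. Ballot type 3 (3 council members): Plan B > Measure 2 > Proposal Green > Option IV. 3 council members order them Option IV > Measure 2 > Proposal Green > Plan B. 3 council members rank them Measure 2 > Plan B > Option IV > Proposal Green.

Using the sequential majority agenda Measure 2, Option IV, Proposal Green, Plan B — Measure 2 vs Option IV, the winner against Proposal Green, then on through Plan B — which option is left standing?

Round 1: Measure 2 vs Option IV — 6–9, Option IV advances.
Round 2: Option IV vs Proposal Green — 7–8, Proposal Green advances.
Round 3: Proposal Green vs Plan B — 8–7, Proposal Green advances.
Proposal Green survives the agenda.

Proposal Green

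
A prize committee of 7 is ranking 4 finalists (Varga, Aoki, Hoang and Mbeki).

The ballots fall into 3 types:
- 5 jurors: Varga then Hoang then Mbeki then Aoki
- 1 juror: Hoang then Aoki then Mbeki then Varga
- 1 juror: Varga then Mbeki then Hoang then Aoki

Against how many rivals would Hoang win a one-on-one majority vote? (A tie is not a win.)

2

Hoang against each rival (7 jurors):
Hoang vs Varga: Varga, 6–1.
Hoang vs Aoki: Hoang wins 7–0.
Hoang vs Mbeki: Hoang is ranked higher on 5+1 = 6 ballots, Mbeki on 1. Hoang wins 6–1.
Hoang beats Aoki, Mbeki; loses to Varga — 2 pairwise wins.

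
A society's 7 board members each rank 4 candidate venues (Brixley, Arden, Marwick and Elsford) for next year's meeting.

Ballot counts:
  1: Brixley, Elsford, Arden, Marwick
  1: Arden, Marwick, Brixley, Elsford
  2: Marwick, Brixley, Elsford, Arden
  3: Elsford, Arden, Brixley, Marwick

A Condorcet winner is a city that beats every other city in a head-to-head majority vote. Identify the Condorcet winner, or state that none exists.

Check each pair by majority over 7 ballots:
Brixley vs Arden: Brixley is ranked higher on 1+2 = 3 ballots, Arden on 4. Arden wins 4–3.
Brixley vs Marwick: Brixley is ranked higher on 1+3 = 4 ballots, Marwick on 3. Brixley wins 4–3.
Brixley vs Elsford: Brixley preferred on 1+1+2 = 4 ballots; Brixley wins 4–3.
Arden vs Marwick: 5 to 2, Arden.
Arden vs Elsford: 1 for Arden, 6 for Elsford — Elsford by 6–1.
Marwick vs Elsford: Marwick is ranked higher on 1+2 = 3 ballots, Elsford on 4. Elsford wins 4–3.
No city is unbeaten: Brixley loses to Arden; Arden loses to Elsford; Marwick loses to Brixley; Elsford loses to Brixley. In particular Brixley beats Elsford beats Arden beats Brixley is a majority cycle — no Condorcet winner exists.

none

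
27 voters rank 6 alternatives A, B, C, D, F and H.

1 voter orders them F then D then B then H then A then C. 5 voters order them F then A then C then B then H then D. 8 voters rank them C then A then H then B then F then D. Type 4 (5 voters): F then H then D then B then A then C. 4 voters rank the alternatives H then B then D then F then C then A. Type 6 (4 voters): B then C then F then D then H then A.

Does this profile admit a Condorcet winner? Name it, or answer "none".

none

Pairwise majorities:
A vs B: B wins 14–13.
A–C: C 16–11.
A vs D: D, 14–13.
A–F: F 19–8.
A–H: H 14–13.
B–C: B 14–13.
B vs D: B, 21–6.
B vs F: B wins 16–11.
B–H: H 17–10.
C vs D: C wins 17–10.
C vs F: F wins 15–12.
C–H: C 17–10.
D vs F: F, 23–4.
D vs H: H wins 22–5.
F vs H: F, 15–12.
No alternative is unbeaten: A loses to B; B loses to H; C loses to B; D loses to B; F loses to B; H loses to C. In particular B > C > H > B is a majority cycle — no Condorcet winner exists.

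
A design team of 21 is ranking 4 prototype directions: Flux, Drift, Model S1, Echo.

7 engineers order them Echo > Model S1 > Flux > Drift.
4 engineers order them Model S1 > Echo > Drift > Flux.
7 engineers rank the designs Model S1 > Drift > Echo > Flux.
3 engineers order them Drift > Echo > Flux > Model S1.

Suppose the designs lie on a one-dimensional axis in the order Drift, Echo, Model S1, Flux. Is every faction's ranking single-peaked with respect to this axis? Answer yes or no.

Axis positions: Drift=1, Echo=2, Model S1=3, Flux=4.
Faction 1 (peak Echo at position 2): ranking walks positions 2-3-4-1, expanding outward from the peak — single-peaked.
Faction 2 (peak Model S1 at position 3): ranking walks positions 3-2-1-4, expanding outward from the peak — single-peaked.
Faction 3: ranking walks positions 3-1-2-4; Drift is ranked above Echo even though Echo lies between Drift and the peak Model S1 on the axis — preferences dip and rise again. Not single-peaked.
Faction 4: ranking walks positions 1-2-4-3; Flux is ranked above Model S1 even though Model S1 lies between Flux and the peak Drift on the axis — preferences dip and rise again. Not single-peaked.
Faction 3 violates single-peakedness, so the profile is not single-peaked on this axis.

no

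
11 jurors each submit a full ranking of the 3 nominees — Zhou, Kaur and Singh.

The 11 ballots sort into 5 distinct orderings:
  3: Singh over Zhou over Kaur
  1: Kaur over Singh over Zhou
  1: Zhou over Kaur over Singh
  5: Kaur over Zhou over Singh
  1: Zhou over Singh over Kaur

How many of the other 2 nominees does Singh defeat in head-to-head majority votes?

Singh against each rival (11 jurors):
Singh–Zhou: Zhou 7–4.
Singh vs Kaur: Kaur, 7–4.
Singh beats no one; loses to Zhou, Kaur — 0 pairwise wins.

0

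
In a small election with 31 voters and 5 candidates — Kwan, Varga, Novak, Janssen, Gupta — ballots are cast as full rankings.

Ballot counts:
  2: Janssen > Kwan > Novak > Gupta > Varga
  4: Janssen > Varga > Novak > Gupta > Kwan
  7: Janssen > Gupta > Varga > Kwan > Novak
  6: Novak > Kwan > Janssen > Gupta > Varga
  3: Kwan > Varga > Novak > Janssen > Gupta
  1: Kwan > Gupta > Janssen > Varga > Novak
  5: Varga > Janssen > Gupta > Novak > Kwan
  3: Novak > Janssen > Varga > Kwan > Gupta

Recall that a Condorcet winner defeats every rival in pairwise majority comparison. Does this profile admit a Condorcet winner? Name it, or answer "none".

Check each pair by majority over 31 ballots:
Kwan vs Varga: Varga, 19–12.
Kwan vs Novak: Novak, 18–13.
Kwan vs Janssen: Janssen, 21–10.
Kwan–Gupta: Gupta 16–15.
Varga vs Novak: Varga wins 20–11.
Varga vs Janssen: Janssen wins 23–8.
Varga vs Gupta: Gupta wins 16–15.
Novak–Janssen: Janssen 19–12.
Novak–Gupta: Novak 18–13.
Janssen–Gupta: Janssen 30–1.
Janssen defeats every rival head-to-head and is the Condorcet winner.

Janssen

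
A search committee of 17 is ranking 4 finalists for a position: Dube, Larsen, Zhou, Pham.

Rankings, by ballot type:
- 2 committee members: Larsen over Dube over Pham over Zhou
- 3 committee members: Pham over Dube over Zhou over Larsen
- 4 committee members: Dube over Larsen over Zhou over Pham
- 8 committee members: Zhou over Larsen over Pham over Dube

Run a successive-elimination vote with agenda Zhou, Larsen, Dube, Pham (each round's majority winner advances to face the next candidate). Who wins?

Round 1: Zhou vs Larsen — 11–6, Zhou advances.
Round 2: Zhou vs Dube — 8–9, Dube advances.
Round 3: Dube vs Pham — 6–11, Pham advances.
Pham survives the agenda.

Pham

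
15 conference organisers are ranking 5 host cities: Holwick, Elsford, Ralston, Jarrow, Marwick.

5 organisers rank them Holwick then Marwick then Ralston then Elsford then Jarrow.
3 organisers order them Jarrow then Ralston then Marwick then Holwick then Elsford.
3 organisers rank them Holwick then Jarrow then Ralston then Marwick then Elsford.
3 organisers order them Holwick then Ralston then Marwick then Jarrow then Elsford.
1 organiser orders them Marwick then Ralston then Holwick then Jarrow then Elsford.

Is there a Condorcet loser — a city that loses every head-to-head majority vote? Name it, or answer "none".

Elsford

Pairwise majorities:
Holwick vs Elsford: Holwick, 15–0.
Holwick vs Ralston: 11 to 4, Holwick.
Holwick vs Jarrow: 12 to 3, Holwick.
Holwick vs Marwick: Holwick wins 11–4.
Elsford vs Ralston: Elsford preferred on 0 ballots; Ralston wins 15–0.
Elsford vs Jarrow: Jarrow wins 10–5.
Elsford vs Marwick: Marwick, 15–0.
Ralston vs Jarrow: Ralston, 9–6.
Ralston vs Marwick: 3+3+3 = 9 for Ralston, 6 for Marwick — Ralston by 9–6.
Jarrow–Marwick: Marwick 9–6.
Only Elsford has no wins; Elsford is the Condorcet loser.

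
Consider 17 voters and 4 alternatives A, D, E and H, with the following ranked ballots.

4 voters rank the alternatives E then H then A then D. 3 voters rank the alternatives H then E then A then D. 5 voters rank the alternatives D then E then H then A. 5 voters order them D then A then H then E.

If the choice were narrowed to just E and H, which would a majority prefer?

E

Ballots ranking E above H: 4 + 5 = 9.
Ballots ranking H above E: 17 − 9 = 8.
E wins the head-to-head 9–8.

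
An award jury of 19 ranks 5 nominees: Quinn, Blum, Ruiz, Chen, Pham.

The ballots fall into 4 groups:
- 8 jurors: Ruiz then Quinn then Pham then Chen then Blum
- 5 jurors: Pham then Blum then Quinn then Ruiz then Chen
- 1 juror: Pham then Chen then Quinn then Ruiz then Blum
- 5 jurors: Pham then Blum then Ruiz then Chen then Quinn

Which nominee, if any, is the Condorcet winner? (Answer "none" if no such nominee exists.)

Pham

Head-to-head results (19 jurors):
Quinn–Blum: Blum 10–9.
Quinn vs Ruiz: Ruiz wins 13–6.
Quinn vs Chen: Quinn, 13–6.
Quinn vs Pham: Pham, 11–8.
Blum vs Ruiz: Blum, 10–9.
Blum vs Chen: Blum wins 10–9.
Blum vs Pham: Pham, 19–0.
Ruiz–Chen: Ruiz 18–1.
Ruiz vs Pham: Pham, 11–8.
Chen vs Pham: Pham wins 19–0.
Pham beats each of Quinn, Blum, Ruiz, Chen — Pham is the Condorcet winner.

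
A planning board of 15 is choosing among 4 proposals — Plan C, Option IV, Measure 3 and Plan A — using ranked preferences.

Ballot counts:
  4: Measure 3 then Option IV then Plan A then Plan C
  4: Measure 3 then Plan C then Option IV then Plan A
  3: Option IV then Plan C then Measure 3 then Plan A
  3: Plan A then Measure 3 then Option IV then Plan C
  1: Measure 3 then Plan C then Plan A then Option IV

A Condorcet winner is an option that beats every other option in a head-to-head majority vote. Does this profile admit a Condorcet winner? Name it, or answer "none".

Pairwise majorities:
Plan C vs Option IV: Option IV wins 10–5.
Plan C vs Measure 3: Measure 3, 12–3.
Plan C vs Plan A: Plan C wins 8–7.
Option IV–Measure 3: Measure 3 12–3.
Option IV vs Plan A: Option IV, 11–4.
Measure 3 vs Plan A: Measure 3 wins 12–3.
Measure 3 defeats every rival head-to-head and is the Condorcet winner.

Measure 3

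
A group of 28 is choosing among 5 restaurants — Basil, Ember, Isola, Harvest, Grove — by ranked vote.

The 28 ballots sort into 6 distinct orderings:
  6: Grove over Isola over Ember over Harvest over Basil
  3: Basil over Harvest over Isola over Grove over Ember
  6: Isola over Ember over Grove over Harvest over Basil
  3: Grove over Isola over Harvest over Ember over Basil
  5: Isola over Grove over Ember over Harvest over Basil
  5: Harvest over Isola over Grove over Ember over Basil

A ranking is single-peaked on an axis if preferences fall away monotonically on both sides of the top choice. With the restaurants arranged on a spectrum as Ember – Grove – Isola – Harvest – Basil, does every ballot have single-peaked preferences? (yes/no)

Axis positions: Ember=1, Grove=2, Isola=3, Harvest=4, Basil=5.
Type 1 (peak Grove at position 2): ranking walks positions 2-3-1-4-5, expanding outward from the peak — single-peaked.
Type 2 (peak Basil at position 5): ranking walks positions 5-4-3-2-1, expanding outward from the peak — single-peaked.
Type 3: ranking walks positions 3-1-2-4-5; Ember is ranked above Grove even though Grove lies between Ember and the peak Isola on the axis — preferences dip and rise again. Not single-peaked.
Type 4 (peak Grove at position 2): ranking walks positions 2-3-4-1-5, expanding outward from the peak — single-peaked.
Type 5 (peak Isola at position 3): ranking walks positions 3-2-1-4-5, expanding outward from the peak — single-peaked.
Type 6 (peak Harvest at position 4): ranking walks positions 4-3-2-1-5, expanding outward from the peak — single-peaked.
Type 3 violates single-peakedness, so the profile is not single-peaked on this axis.

no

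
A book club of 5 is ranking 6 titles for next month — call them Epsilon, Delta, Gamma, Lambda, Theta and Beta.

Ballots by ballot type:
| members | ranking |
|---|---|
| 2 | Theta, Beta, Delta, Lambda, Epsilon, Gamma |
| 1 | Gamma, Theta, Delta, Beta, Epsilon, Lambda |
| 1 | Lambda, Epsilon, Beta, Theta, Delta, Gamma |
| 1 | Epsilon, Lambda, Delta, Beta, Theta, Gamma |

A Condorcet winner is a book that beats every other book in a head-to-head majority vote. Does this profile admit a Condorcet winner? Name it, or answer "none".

Theta

Head-to-head results (5 members):
Epsilon vs Delta: Delta, 3–2.
Epsilon–Gamma: Epsilon 4–1.
Epsilon vs Lambda: 1+1 = 2 for Epsilon, 3 for Lambda — Lambda by 3–2.
Epsilon vs Theta: Epsilon preferred on 1+1 = 2 ballots; Theta wins 3–2.
Epsilon vs Beta: 1+1 = 2 for Epsilon, 3 for Beta — Beta by 3–2.
Delta vs Gamma: 2+1+1 = 4 for Delta, 1 for Gamma — Delta by 4–1.
Delta vs Lambda: Delta preferred on 2+1 = 3 ballots; Delta wins 3–2.
Delta vs Theta: Theta, 4–1.
Delta vs Beta: 2 to 3, Beta.
Gamma–Lambda: Lambda 4–1.
Gamma vs Theta: Gamma preferred on 1 ballot; Theta wins 4–1.
Gamma vs Beta: Gamma is ranked higher on 1 ballot, Beta on 4. Beta wins 4–1.
Lambda vs Theta: 1+1 = 2 for Lambda, 3 for Theta — Theta by 3–2.
Lambda–Beta: Beta 3–2.
Theta–Beta: Theta 3–2.
Only Theta has no losses; Theta is the Condorcet winner.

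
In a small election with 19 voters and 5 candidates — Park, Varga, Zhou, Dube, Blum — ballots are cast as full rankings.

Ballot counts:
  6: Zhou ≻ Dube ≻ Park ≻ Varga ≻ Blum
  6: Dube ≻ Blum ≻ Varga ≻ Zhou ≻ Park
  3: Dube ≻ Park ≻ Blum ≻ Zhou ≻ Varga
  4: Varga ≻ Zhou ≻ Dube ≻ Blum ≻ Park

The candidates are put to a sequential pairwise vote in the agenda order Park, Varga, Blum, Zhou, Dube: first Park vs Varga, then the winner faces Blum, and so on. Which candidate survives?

Dube

Round 1: Park vs Varga — 9–10, Varga advances.
Round 2: Varga vs Blum — 10–9, Varga advances.
Round 3: Varga vs Zhou — 10–9, Varga advances.
Round 4: Varga vs Dube — 4–15, Dube advances.
Dube survives the agenda.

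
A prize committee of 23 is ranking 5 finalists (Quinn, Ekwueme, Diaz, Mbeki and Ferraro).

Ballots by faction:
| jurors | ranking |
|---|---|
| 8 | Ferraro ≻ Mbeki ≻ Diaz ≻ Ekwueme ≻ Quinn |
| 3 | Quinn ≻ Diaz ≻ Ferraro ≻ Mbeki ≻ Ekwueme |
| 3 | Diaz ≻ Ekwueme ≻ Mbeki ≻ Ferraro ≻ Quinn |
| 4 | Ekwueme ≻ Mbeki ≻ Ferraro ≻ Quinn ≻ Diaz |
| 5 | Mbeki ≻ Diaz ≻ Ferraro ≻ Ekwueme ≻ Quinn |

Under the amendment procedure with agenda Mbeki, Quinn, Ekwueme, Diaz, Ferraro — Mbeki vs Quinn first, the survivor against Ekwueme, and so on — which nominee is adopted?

Round 1: Mbeki vs Quinn — 20–3, Mbeki advances.
Round 2: Mbeki vs Ekwueme — 16–7, Mbeki advances.
Round 3: Mbeki vs Diaz — 17–6, Mbeki advances.
Round 4: Mbeki vs Ferraro — 12–11, Mbeki advances.
Mbeki survives the agenda.

Mbeki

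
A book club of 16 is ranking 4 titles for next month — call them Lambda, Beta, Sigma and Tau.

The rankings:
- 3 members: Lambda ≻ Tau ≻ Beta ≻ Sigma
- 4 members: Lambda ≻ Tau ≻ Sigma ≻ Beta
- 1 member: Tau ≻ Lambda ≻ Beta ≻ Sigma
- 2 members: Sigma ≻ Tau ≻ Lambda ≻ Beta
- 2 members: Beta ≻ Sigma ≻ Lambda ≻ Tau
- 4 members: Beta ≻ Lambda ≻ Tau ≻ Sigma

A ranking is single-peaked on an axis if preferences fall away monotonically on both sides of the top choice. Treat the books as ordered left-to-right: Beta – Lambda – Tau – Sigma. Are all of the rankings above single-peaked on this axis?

Axis positions: Beta=1, Lambda=2, Tau=3, Sigma=4.
Group 1 (peak Lambda at position 2): ranking walks positions 2-3-1-4, expanding outward from the peak — single-peaked.
Group 2 (peak Lambda at position 2): ranking walks positions 2-3-4-1, expanding outward from the peak — single-peaked.
Group 3 (peak Tau at position 3): ranking walks positions 3-2-1-4, expanding outward from the peak — single-peaked.
Group 4 (peak Sigma at position 4): ranking walks positions 4-3-2-1, expanding outward from the peak — single-peaked.
Group 5: ranking walks positions 1-4-2-3; Sigma is ranked above Lambda even though Lambda lies between Sigma and the peak Beta on the axis — preferences dip and rise again. Not single-peaked.
Group 6 (peak Beta at position 1): ranking walks positions 1-2-3-4, expanding outward from the peak — single-peaked.
Group 5 violates single-peakedness, so the profile is not single-peaked on this axis.

no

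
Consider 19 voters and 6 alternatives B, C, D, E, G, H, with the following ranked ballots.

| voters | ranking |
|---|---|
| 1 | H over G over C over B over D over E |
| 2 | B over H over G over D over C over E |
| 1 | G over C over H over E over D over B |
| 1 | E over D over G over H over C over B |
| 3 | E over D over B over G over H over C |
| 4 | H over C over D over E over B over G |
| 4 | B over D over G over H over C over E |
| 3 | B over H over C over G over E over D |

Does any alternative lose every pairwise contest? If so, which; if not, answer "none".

Head-to-head results (19 voters):
B–C: B 12–7.
B vs D: 1+2+4+3 = 10 for B, 9 for D — B by 10–9.
B vs E: B, 10–9.
B vs G: B is ranked higher on 2+3+4+4+3 = 16 ballots, G on 3. B wins 16–3.
B vs H: B, 12–7.
C vs D: 9 to 10, D.
C–E: C 15–4.
C vs G: C preferred on 4+3 = 7 ballots; G wins 12–7.
C vs H: C is ranked higher on 1 ballot, H on 18. H wins 18–1.
D vs E: D wins 11–8.
D vs G: D preferred on 1+3+4+4 = 12 ballots; D wins 12–7.
D vs H: 8 to 11, H.
E–G: G 11–8.
E vs H: 4 to 15, H.
G vs H: 1+1+3+4 = 9 for G, 10 for H — H by 10–9.
E loses to every other alternative — it is the Condorcet loser.

E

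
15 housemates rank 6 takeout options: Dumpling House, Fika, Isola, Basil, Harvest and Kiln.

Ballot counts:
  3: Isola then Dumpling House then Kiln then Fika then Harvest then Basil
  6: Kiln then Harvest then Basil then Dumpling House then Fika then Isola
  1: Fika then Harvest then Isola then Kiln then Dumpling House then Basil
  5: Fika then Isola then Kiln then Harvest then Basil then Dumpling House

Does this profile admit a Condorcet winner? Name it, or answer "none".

none

Head-to-head results (15 friends):
Dumpling House vs Fika: 3+6 = 9 for Dumpling House, 6 for Fika — Dumpling House by 9–6.
Dumpling House vs Isola: Isola, 9–6.
Dumpling House vs Basil: 3+1 = 4 for Dumpling House, 11 for Basil — Basil by 11–4.
Dumpling House vs Harvest: Harvest, 12–3.
Dumpling House vs Kiln: Dumpling House is ranked higher on 3 ballots, Kiln on 12. Kiln wins 12–3.
Fika vs Isola: Fika wins 12–3.
Fika vs Basil: Fika, 9–6.
Fika vs Harvest: Fika wins 9–6.
Fika vs Kiln: Kiln, 9–6.
Isola vs Basil: Isola is ranked higher on 3+1+5 = 9 ballots, Basil on 6. Isola wins 9–6.
Isola vs Harvest: Isola wins 8–7.
Isola vs Kiln: Isola is ranked higher on 3+1+5 = 9 ballots, Kiln on 6. Isola wins 9–6.
Basil vs Harvest: Basil is ranked higher on 0 ballots, Harvest on 15. Harvest wins 15–0.
Basil vs Kiln: Basil preferred on 0 ballots; Kiln wins 15–0.
Harvest vs Kiln: 1 to 14, Kiln.
No restaurant is unbeaten: Dumpling House loses to Isola; Fika loses to Dumpling House; Isola loses to Fika; Basil loses to Fika; Harvest loses to Fika; Kiln loses to Isola. In particular Dumpling House → Fika → Isola → Dumpling House is a majority cycle — no Condorcet winner exists.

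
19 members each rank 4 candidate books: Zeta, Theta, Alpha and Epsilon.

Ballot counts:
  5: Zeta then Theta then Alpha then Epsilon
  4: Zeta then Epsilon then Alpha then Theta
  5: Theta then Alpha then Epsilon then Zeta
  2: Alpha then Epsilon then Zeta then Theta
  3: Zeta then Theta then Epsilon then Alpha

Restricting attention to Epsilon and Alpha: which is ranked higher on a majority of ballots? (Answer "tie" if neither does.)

Ballots ranking Epsilon above Alpha: 4 + 3 = 7.
Ballots ranking Alpha above Epsilon: 19 − 7 = 12.
Alpha wins the head-to-head 12–7.

Alpha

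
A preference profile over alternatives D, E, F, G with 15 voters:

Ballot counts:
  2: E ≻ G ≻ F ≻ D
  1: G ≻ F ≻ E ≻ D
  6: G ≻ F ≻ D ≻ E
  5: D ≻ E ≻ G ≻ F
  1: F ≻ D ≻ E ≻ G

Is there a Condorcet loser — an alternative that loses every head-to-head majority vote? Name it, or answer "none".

Head-to-head results (15 voters):
D vs E: 12 to 3, D.
D vs F: D is ranked higher on 5 ballots, F on 10. F wins 10–5.
D vs G: D preferred on 5+1 = 6 ballots; G wins 9–6.
E vs F: 2+5 = 7 for E, 8 for F — F by 8–7.
E vs G: 8 to 7, E.
F vs G: F preferred on 1 ballot; G wins 14–1.
No alternative is winless: D beats E; E beats G; F beats D; G beats D. There is no Condorcet loser.

none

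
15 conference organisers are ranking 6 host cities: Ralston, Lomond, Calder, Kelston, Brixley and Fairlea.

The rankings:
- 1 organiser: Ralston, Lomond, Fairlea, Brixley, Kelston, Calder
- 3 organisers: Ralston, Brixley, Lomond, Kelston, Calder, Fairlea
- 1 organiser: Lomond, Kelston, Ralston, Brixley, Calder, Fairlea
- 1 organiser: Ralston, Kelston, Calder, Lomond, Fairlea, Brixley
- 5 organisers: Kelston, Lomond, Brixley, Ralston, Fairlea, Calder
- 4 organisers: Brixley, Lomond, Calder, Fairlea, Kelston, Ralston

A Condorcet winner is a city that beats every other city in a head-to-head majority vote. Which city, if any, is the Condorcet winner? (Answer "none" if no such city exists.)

Lomond

Check each pair by majority over 15 ballots:
Ralston vs Lomond: Lomond, 10–5.
Ralston vs Calder: Ralston, 11–4.
Ralston vs Kelston: Kelston wins 10–5.
Ralston–Brixley: Brixley 9–6.
Ralston vs Fairlea: Ralston, 11–4.
Lomond–Calder: Lomond 14–1.
Lomond vs Kelston: Lomond, 9–6.
Lomond–Brixley: Lomond 8–7.
Lomond vs Fairlea: Lomond, 15–0.
Calder vs Kelston: Kelston, 11–4.
Calder vs Brixley: Brixley wins 14–1.
Calder vs Fairlea: Calder wins 9–6.
Kelston vs Brixley: Brixley, 8–7.
Kelston vs Fairlea: Kelston wins 10–5.
Brixley–Fairlea: Brixley 13–2.
Only Lomond has no losses; Lomond is the Condorcet winner.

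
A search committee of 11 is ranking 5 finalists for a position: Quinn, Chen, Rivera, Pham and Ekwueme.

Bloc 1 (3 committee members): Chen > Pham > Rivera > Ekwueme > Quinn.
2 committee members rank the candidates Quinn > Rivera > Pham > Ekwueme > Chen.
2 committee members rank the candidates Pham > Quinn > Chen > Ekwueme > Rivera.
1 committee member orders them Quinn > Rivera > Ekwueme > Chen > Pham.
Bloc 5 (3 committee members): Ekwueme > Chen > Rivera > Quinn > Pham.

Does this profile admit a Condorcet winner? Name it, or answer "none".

Pairwise majorities:
Quinn vs Chen: Quinn is ranked higher on 2+2+1 = 5 ballots, Chen on 6. Chen wins 6–5.
Quinn vs Rivera: Rivera wins 6–5.
Quinn–Pham: Quinn 6–5.
Quinn vs Ekwueme: Ekwueme, 6–5.
Chen vs Rivera: Chen, 8–3.
Chen vs Pham: Chen wins 7–4.
Chen vs Ekwueme: Ekwueme wins 6–5.
Rivera vs Pham: Rivera, 6–5.
Rivera vs Ekwueme: 6 to 5, Rivera.
Pham vs Ekwueme: Pham preferred on 3+2+2 = 7 ballots; Pham wins 7–4.
No candidate is unbeaten: Quinn loses to Chen; Chen loses to Ekwueme; Rivera loses to Chen; Pham loses to Quinn; Ekwueme loses to Rivera. In particular Quinn > Pham > Ekwueme > Quinn is a majority cycle — no Condorcet winner exists.

none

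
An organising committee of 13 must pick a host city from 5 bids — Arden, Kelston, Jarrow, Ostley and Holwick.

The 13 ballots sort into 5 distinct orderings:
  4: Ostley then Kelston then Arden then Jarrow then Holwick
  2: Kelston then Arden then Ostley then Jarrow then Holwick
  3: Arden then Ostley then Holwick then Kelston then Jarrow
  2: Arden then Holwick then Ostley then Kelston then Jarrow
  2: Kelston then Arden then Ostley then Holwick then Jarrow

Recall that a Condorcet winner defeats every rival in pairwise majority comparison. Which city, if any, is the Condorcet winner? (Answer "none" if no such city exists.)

none

Pairwise majorities:
Arden vs Kelston: Arden is ranked higher on 3+2 = 5 ballots, Kelston on 8. Kelston wins 8–5.
Arden vs Jarrow: Arden is ranked higher on 4+2+3+2+2 = 13 ballots, Jarrow on 0. Arden wins 13–0.
Arden vs Ostley: 9 to 4, Arden.
Arden vs Holwick: 13 to 0, Arden.
Kelston vs Jarrow: 4+2+3+2+2 = 13 for Kelston, 0 for Jarrow — Kelston by 13–0.
Kelston vs Ostley: Kelston preferred on 2+2 = 4 ballots; Ostley wins 9–4.
Kelston vs Holwick: Kelston is ranked higher on 4+2+2 = 8 ballots, Holwick on 5. Kelston wins 8–5.
Jarrow vs Ostley: Jarrow is ranked higher on 0 ballots, Ostley on 13. Ostley wins 13–0.
Jarrow vs Holwick: 6 to 7, Holwick.
Ostley vs Holwick: Ostley preferred on 4+2+3+2 = 11 ballots; Ostley wins 11–2.
Every city loses at least once (Arden loses to Kelston; Kelston loses to Ostley; Jarrow loses to Arden; Ostley loses to Arden; Holwick loses to Arden). The majority relation contains the cycle Arden → Ostley → Kelston → Arden, so there is no Condorcet winner.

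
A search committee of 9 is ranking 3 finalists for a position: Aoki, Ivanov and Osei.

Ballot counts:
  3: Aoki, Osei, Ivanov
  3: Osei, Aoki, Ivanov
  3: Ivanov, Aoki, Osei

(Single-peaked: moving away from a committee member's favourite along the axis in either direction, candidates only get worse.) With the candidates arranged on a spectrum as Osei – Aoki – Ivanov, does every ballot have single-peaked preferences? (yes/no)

Axis positions: Osei=1, Aoki=2, Ivanov=3.
Group 1 (peak Aoki at position 2): ranking walks positions 2-1-3, expanding outward from the peak — single-peaked.
Group 2 (peak Osei at position 1): ranking walks positions 1-2-3, expanding outward from the peak — single-peaked.
Group 3 (peak Ivanov at position 3): ranking walks positions 3-2-1, expanding outward from the peak — single-peaked.
Every ranking is single-peaked on this axis.

yes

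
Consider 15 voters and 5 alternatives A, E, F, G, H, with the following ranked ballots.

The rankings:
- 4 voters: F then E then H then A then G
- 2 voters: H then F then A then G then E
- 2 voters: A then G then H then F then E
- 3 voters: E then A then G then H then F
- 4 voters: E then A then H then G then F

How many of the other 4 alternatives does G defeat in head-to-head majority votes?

1

G against each rival (15 voters):
G vs A: G is ranked higher on 0 ballots, A on 15. A wins 15–0.
G vs E: 2+2 = 4 for G, 11 for E — E by 11–4.
G–F: G 9–6.
G vs H: G is ranked higher on 2+3 = 5 ballots, H on 10. H wins 10–5.
G beats F; loses to A, E, H — 1 pairwise win.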